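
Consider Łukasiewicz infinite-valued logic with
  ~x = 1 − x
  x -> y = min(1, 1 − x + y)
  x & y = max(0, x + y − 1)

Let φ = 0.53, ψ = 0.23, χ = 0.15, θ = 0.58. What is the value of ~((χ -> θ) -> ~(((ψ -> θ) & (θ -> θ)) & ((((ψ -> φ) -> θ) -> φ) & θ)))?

χ -> θ = min(1, 1 − 0.15 + 0.58) = min(1, 1.43) = 1.00
ψ -> θ = min(1, 1 − 0.23 + 0.58) = min(1, 1.35) = 1.00
θ -> θ = min(1, 1 − 0.58 + 0.58) = min(1, 1.00) = 1.00
(ψ -> θ) & (θ -> θ) = max(0, 1.00 + 1.00 − 1) = max(0, 1.00) = 1.00
ψ -> φ = min(1, 1 − 0.23 + 0.53) = min(1, 1.30) = 1.00
(ψ -> φ) -> θ = min(1, 1 − 1.00 + 0.58) = min(1, 0.58) = 0.58
((ψ -> φ) -> θ) -> φ = min(1, 1 − 0.58 + 0.53) = min(1, 0.95) = 0.95
(((ψ -> φ) -> θ) -> φ) & θ = max(0, 0.95 + 0.58 − 1) = max(0, 0.53) = 0.53
((ψ -> θ) & (θ -> θ)) & ((((ψ -> φ) -> θ) -> φ) & θ) = max(0, 1.00 + 0.53 − 1) = max(0, 0.53) = 0.53
~(((ψ -> θ) & (θ -> θ)) & ((((ψ -> φ) -> θ) -> φ) & θ)) = 1 − 0.53 = 0.47
(χ -> θ) -> ~(((ψ -> θ) & (θ -> θ)) & ((((ψ -> φ) -> θ) -> φ) & θ)) = min(1, 1 − 1.00 + 0.47) = min(1, 0.47) = 0.47
~((χ -> θ) -> ~(((ψ -> θ) & (θ -> θ)) & ((((ψ -> φ) -> θ) -> φ) & θ))) = 1 − 0.47 = 0.53

0.53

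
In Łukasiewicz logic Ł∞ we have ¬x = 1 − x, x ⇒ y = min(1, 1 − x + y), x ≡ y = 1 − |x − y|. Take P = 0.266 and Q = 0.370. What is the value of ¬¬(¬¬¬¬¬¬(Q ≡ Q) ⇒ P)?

0.266

Q ≡ Q = 1 − |0.370 − 0.370| = 1 − 0.000 = 1.000
¬(Q ≡ Q) = 1 − 1.000 = 0.000
¬¬(Q ≡ Q) = 1 − 0.000 = 1.000
¬¬¬(Q ≡ Q) = 1 − 1.000 = 0.000
¬¬¬¬(Q ≡ Q) = 1 − 0.000 = 1.000
¬¬¬¬¬(Q ≡ Q) = 1 − 1.000 = 0.000
¬¬¬¬¬¬(Q ≡ Q) = 1 − 0.000 = 1.000
¬¬¬¬¬¬(Q ≡ Q) ⇒ P = min(1, 1 − 1.000 + 0.266) = min(1, 0.266) = 0.266
¬(¬¬¬¬¬¬(Q ≡ Q) ⇒ P) = 1 − 0.266 = 0.734
¬¬(¬¬¬¬¬¬(Q ≡ Q) ⇒ P) = 1 − 0.734 = 0.266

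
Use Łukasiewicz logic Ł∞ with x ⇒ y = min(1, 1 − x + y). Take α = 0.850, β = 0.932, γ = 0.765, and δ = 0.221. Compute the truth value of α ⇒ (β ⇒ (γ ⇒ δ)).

0.674

γ ⇒ δ = min(1, 1 − 0.765 + 0.221) = min(1, 0.456) = 0.456
β ⇒ (γ ⇒ δ) = min(1, 1 − 0.932 + 0.456) = min(1, 0.524) = 0.524
α ⇒ (β ⇒ (γ ⇒ δ)) = min(1, 1 − 0.850 + 0.524) = min(1, 0.674) = 0.674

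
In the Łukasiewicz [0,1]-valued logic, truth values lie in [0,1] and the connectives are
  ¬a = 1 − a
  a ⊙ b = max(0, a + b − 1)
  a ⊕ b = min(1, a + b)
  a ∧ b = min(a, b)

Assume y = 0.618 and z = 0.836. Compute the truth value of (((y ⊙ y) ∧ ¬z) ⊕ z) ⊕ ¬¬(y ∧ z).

1.000

y ⊙ y = max(0, 0.618 + 0.618 − 1) = max(0, 0.236) = 0.236
¬z = 1 − 0.836 = 0.164
(y ⊙ y) ∧ ¬z = min(0.236, 0.164) = 0.164
((y ⊙ y) ∧ ¬z) ⊕ z = min(1, 0.164 + 0.836) = min(1, 1.000) = 1.000
y ∧ z = min(0.618, 0.836) = 0.618
¬(y ∧ z) = 1 − 0.618 = 0.382
¬¬(y ∧ z) = 1 − 0.382 = 0.618
(((y ⊙ y) ∧ ¬z) ⊕ z) ⊕ ¬¬(y ∧ z) = min(1, 1.000 + 0.618) = min(1, 1.618) = 1.000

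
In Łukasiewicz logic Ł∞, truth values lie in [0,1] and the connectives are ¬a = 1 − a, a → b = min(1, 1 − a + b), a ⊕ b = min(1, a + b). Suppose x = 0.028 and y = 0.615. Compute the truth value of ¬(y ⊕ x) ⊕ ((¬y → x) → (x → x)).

y ⊕ x = min(1, 0.615 + 0.028) = min(1, 0.643) = 0.643
¬(y ⊕ x) = 1 − 0.643 = 0.357
¬y = 1 − 0.615 = 0.385
¬y → x = min(1, 1 − 0.385 + 0.028) = min(1, 0.643) = 0.643
x → x = min(1, 1 − 0.028 + 0.028) = min(1, 1.000) = 1.000
(¬y → x) → (x → x) = min(1, 1 − 0.643 + 1.000) = min(1, 1.357) = 1.000
¬(y ⊕ x) ⊕ ((¬y → x) → (x → x)) = min(1, 0.357 + 1.000) = min(1, 1.357) = 1.000

1.000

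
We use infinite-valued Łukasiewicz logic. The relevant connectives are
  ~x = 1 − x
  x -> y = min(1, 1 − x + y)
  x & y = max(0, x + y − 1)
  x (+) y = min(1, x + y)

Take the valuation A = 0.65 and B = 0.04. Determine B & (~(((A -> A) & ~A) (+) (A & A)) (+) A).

0.04

A -> A = min(1, 1 − 0.65 + 0.65) = min(1, 1.00) = 1.00
~A = 1 − 0.65 = 0.35
(A -> A) & ~A = max(0, 1.00 + 0.35 − 1) = max(0, 0.35) = 0.35
A & A = max(0, 0.65 + 0.65 − 1) = max(0, 0.30) = 0.30
((A -> A) & ~A) (+) (A & A) = min(1, 0.35 + 0.30) = min(1, 0.65) = 0.65
~(((A -> A) & ~A) (+) (A & A)) = 1 − 0.65 = 0.35
~(((A -> A) & ~A) (+) (A & A)) (+) A = min(1, 0.35 + 0.65) = min(1, 1.00) = 1.00
B & (~(((A -> A) & ~A) (+) (A & A)) (+) A) = max(0, 0.04 + 1.00 − 1) = max(0, 0.04) = 0.04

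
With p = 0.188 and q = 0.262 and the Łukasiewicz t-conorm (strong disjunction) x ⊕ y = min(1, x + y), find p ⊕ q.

0.450

p ⊕ q = min(1, 0.188 + 0.262) = min(1, 0.450) = 0.450
For comparison, the Gödel t-conorm max(x, y) would give 0.262.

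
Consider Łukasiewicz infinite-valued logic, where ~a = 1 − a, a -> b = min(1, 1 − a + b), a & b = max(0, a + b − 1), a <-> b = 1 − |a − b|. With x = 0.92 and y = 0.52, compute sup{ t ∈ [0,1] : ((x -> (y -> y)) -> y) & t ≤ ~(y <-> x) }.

y -> y = min(1, 1 − 0.52 + 0.52) = min(1, 1.00) = 1.00
x -> (y -> y) = min(1, 1 − 0.92 + 1.00) = min(1, 1.08) = 1.00
(x -> (y -> y)) -> y = min(1, 1 − 1.00 + 0.52) = min(1, 0.52) = 0.52
So the left factor is (x -> (y -> y)) -> y = 0.52.
y <-> x = 1 − |0.52 − 0.92| = 1 − 0.40 = 0.60
~(y <-> x) = 1 − 0.60 = 0.40
So the right-hand bound is ~(y <-> x) = 0.40.
The residuum of the Łukasiewicz t-norm gives the supremum: min(1, 1 − 0.52 + 0.40).
1 − 0.52 + 0.40 = 0.88, so t = min(1, 0.88) = 0.88.
Check: 0.52 & 0.88 = max(0, 0.40) = 0.40 ≤ 0.40.

0.88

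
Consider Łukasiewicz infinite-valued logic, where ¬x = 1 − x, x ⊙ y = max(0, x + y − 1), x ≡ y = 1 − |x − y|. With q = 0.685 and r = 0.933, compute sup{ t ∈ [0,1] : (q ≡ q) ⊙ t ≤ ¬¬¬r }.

q ≡ q = 1 − |0.685 − 0.685| = 1 − 0.000 = 1.000
So the left factor is q ≡ q = 1.000.
¬r = 1 − 0.933 = 0.067
¬¬r = 1 − 0.067 = 0.933
¬¬¬r = 1 − 0.933 = 0.067
So the right-hand bound is ¬¬¬r = 0.067.
The residuum of the Łukasiewicz t-norm gives the supremum: min(1, 1 − 1.000 + 0.067).
1 − 1.000 + 0.067 = 0.067, so t = min(1, 0.067) = 0.067.
Check: 1.000 ⊙ 0.067 = max(0, 0.067) = 0.067 ≤ 0.067.

0.067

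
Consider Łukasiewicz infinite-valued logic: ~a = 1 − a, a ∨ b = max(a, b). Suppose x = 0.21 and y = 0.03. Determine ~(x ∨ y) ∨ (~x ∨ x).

x ∨ y = max(0.21, 0.03) = 0.21
~(x ∨ y) = 1 − 0.21 = 0.79
~x = 1 − 0.21 = 0.79
~x ∨ x = max(0.79, 0.21) = 0.79
~(x ∨ y) ∨ (~x ∨ x) = max(0.79, 0.79) = 0.79

0.79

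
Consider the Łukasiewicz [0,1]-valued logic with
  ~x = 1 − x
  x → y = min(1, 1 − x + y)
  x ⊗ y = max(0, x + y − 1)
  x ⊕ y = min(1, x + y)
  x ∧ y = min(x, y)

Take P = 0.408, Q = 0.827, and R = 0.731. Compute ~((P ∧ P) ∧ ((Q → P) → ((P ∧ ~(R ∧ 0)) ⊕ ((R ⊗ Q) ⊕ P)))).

0.592

P ∧ P = min(0.408, 0.408) = 0.408
Q → P = min(1, 1 − 0.827 + 0.408) = min(1, 0.581) = 0.581
R ∧ 0 = min(0.731, 0.000) = 0.000
~(R ∧ 0) = 1 − 0.000 = 1.000
P ∧ ~(R ∧ 0) = min(0.408, 1.000) = 0.408
R ⊗ Q = max(0, 0.731 + 0.827 − 1) = max(0, 0.558) = 0.558
(R ⊗ Q) ⊕ P = min(1, 0.558 + 0.408) = min(1, 0.966) = 0.966
(P ∧ ~(R ∧ 0)) ⊕ ((R ⊗ Q) ⊕ P) = min(1, 0.408 + 0.966) = min(1, 1.374) = 1.000
(Q → P) → ((P ∧ ~(R ∧ 0)) ⊕ ((R ⊗ Q) ⊕ P)) = min(1, 1 − 0.581 + 1.000) = min(1, 1.419) = 1.000
(P ∧ P) ∧ ((Q → P) → ((P ∧ ~(R ∧ 0)) ⊕ ((R ⊗ Q) ⊕ P))) = min(0.408, 1.000) = 0.408
~((P ∧ P) ∧ ((Q → P) → ((P ∧ ~(R ∧ 0)) ⊕ ((R ⊗ Q) ⊕ P)))) = 1 − 0.408 = 0.592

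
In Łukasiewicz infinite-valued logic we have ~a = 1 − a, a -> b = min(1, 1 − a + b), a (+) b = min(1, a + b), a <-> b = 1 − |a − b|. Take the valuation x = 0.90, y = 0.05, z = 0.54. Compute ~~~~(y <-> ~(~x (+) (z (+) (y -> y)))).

0.95

~x = 1 − 0.90 = 0.10
y -> y = min(1, 1 − 0.05 + 0.05) = min(1, 1.00) = 1.00
z (+) (y -> y) = min(1, 0.54 + 1.00) = min(1, 1.54) = 1.00
~x (+) (z (+) (y -> y)) = min(1, 0.10 + 1.00) = min(1, 1.10) = 1.00
~(~x (+) (z (+) (y -> y))) = 1 − 1.00 = 0.00
y <-> ~(~x (+) (z (+) (y -> y))) = 1 − |0.05 − 0.00| = 1 − 0.05 = 0.95
~(y <-> ~(~x (+) (z (+) (y -> y)))) = 1 − 0.95 = 0.05
~~(y <-> ~(~x (+) (z (+) (y -> y)))) = 1 − 0.05 = 0.95
~~~(y <-> ~(~x (+) (z (+) (y -> y)))) = 1 − 0.95 = 0.05
~~~~(y <-> ~(~x (+) (z (+) (y -> y)))) = 1 − 0.05 = 0.95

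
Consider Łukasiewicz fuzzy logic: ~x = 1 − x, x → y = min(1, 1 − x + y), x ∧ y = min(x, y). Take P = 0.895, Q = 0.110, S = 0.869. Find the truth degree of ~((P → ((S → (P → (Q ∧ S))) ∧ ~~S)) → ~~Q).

Q ∧ S = min(0.110, 0.869) = 0.110
P → (Q ∧ S) = min(1, 1 − 0.895 + 0.110) = min(1, 0.215) = 0.215
S → (P → (Q ∧ S)) = min(1, 1 − 0.869 + 0.215) = min(1, 0.346) = 0.346
~S = 1 − 0.869 = 0.131
~~S = 1 − 0.131 = 0.869
(S → (P → (Q ∧ S))) ∧ ~~S = min(0.346, 0.869) = 0.346
P → ((S → (P → (Q ∧ S))) ∧ ~~S) = min(1, 1 − 0.895 + 0.346) = min(1, 0.451) = 0.451
~Q = 1 − 0.110 = 0.890
~~Q = 1 − 0.890 = 0.110
(P → ((S → (P → (Q ∧ S))) ∧ ~~S)) → ~~Q = min(1, 1 − 0.451 + 0.110) = min(1, 0.659) = 0.659
~((P → ((S → (P → (Q ∧ S))) ∧ ~~S)) → ~~Q) = 1 − 0.659 = 0.341

0.341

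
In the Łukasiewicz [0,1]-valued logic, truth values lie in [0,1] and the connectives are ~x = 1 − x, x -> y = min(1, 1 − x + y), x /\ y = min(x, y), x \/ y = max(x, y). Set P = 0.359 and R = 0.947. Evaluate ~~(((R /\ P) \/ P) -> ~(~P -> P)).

R /\ P = min(0.947, 0.359) = 0.359
(R /\ P) \/ P = max(0.359, 0.359) = 0.359
~P = 1 − 0.359 = 0.641
~P -> P = min(1, 1 − 0.641 + 0.359) = min(1, 0.718) = 0.718
~(~P -> P) = 1 − 0.718 = 0.282
((R /\ P) \/ P) -> ~(~P -> P) = min(1, 1 − 0.359 + 0.282) = min(1, 0.923) = 0.923
~(((R /\ P) \/ P) -> ~(~P -> P)) = 1 − 0.923 = 0.077
~~(((R /\ P) \/ P) -> ~(~P -> P)) = 1 − 0.077 = 0.923

0.923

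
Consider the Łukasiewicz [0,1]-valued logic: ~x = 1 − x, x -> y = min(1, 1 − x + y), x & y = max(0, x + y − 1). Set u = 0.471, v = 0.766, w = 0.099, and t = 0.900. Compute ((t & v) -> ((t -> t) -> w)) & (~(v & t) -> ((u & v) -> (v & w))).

0.433

t & v = max(0, 0.900 + 0.766 − 1) = max(0, 0.666) = 0.666
t -> t = min(1, 1 − 0.900 + 0.900) = min(1, 1.000) = 1.000
(t -> t) -> w = min(1, 1 − 1.000 + 0.099) = min(1, 0.099) = 0.099
(t & v) -> ((t -> t) -> w) = min(1, 1 − 0.666 + 0.099) = min(1, 0.433) = 0.433
v & t = max(0, 0.766 + 0.900 − 1) = max(0, 0.666) = 0.666
~(v & t) = 1 − 0.666 = 0.334
u & v = max(0, 0.471 + 0.766 − 1) = max(0, 0.237) = 0.237
v & w = max(0, 0.766 + 0.099 − 1) = max(0, -0.135) = 0.000
(u & v) -> (v & w) = min(1, 1 − 0.237 + 0.000) = min(1, 0.763) = 0.763
~(v & t) -> ((u & v) -> (v & w)) = min(1, 1 − 0.334 + 0.763) = min(1, 1.429) = 1.000
((t & v) -> ((t -> t) -> w)) & (~(v & t) -> ((u & v) -> (v & w))) = max(0, 0.433 + 1.000 − 1) = max(0, 0.433) = 0.433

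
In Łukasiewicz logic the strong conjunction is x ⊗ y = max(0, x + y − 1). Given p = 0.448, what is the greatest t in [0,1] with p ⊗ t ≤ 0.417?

0.969

The residuum of the Łukasiewicz t-norm gives the supremum: min(1, 1 − 0.448 + 0.417).
1 − 0.448 + 0.417 = 0.969, so t = min(1, 0.969) = 0.969.
Check: 0.448 ⊗ 0.969 = max(0, 0.417) = 0.417 ≤ 0.417.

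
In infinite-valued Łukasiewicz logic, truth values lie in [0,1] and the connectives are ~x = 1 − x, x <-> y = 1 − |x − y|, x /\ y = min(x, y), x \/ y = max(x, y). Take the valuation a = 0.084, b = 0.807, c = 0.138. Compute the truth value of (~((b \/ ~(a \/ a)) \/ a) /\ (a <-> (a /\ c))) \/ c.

a \/ a = max(0.084, 0.084) = 0.084
~(a \/ a) = 1 − 0.084 = 0.916
b \/ ~(a \/ a) = max(0.807, 0.916) = 0.916
(b \/ ~(a \/ a)) \/ a = max(0.916, 0.084) = 0.916
~((b \/ ~(a \/ a)) \/ a) = 1 − 0.916 = 0.084
a /\ c = min(0.084, 0.138) = 0.084
a <-> (a /\ c) = 1 − |0.084 − 0.084| = 1 − 0.000 = 1.000
~((b \/ ~(a \/ a)) \/ a) /\ (a <-> (a /\ c)) = min(0.084, 1.000) = 0.084
(~((b \/ ~(a \/ a)) \/ a) /\ (a <-> (a /\ c))) \/ c = max(0.084, 0.138) = 0.138

0.138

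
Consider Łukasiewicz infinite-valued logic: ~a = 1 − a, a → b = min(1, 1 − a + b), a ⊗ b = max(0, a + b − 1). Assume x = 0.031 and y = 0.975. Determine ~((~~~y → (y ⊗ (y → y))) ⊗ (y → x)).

0.944

~y = 1 − 0.975 = 0.025
~~y = 1 − 0.025 = 0.975
~~~y = 1 − 0.975 = 0.025
y → y = min(1, 1 − 0.975 + 0.975) = min(1, 1.000) = 1.000
y ⊗ (y → y) = max(0, 0.975 + 1.000 − 1) = max(0, 0.975) = 0.975
~~~y → (y ⊗ (y → y)) = min(1, 1 − 0.025 + 0.975) = min(1, 1.950) = 1.000
y → x = min(1, 1 − 0.975 + 0.031) = min(1, 0.056) = 0.056
(~~~y → (y ⊗ (y → y))) ⊗ (y → x) = max(0, 1.000 + 0.056 − 1) = max(0, 0.056) = 0.056
~((~~~y → (y ⊗ (y → y))) ⊗ (y → x)) = 1 − 0.056 = 0.944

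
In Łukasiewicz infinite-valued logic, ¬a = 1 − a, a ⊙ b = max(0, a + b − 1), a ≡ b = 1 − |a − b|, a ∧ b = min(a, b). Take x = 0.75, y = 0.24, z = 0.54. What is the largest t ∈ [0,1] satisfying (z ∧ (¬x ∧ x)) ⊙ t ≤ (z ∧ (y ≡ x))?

1.00

¬x = 1 − 0.75 = 0.25
¬x ∧ x = min(0.25, 0.75) = 0.25
z ∧ (¬x ∧ x) = min(0.54, 0.25) = 0.25
So the left factor is z ∧ (¬x ∧ x) = 0.25.
y ≡ x = 1 − |0.24 − 0.75| = 1 − 0.51 = 0.49
z ∧ (y ≡ x) = min(0.54, 0.49) = 0.49
So the right-hand bound is z ∧ (y ≡ x) = 0.49.
The residuum of the Łukasiewicz t-norm gives the supremum: min(1, 1 − 0.25 + 0.49).
1 − 0.25 + 0.49 = 1.24, so t = min(1, 1.24) = 1.00.
Check: 0.25 ⊙ 1.00 = max(0, 0.25) = 0.25 ≤ 0.49.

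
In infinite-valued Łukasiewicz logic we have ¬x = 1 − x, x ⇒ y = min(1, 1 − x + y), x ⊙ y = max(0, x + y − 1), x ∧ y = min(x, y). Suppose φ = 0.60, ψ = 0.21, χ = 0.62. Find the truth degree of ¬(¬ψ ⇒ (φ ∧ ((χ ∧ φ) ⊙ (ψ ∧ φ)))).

¬ψ = 1 − 0.21 = 0.79
χ ∧ φ = min(0.62, 0.60) = 0.60
ψ ∧ φ = min(0.21, 0.60) = 0.21
(χ ∧ φ) ⊙ (ψ ∧ φ) = max(0, 0.60 + 0.21 − 1) = max(0, -0.19) = 0.00
φ ∧ ((χ ∧ φ) ⊙ (ψ ∧ φ)) = min(0.60, 0.00) = 0.00
¬ψ ⇒ (φ ∧ ((χ ∧ φ) ⊙ (ψ ∧ φ))) = min(1, 1 − 0.79 + 0.00) = min(1, 0.21) = 0.21
¬(¬ψ ⇒ (φ ∧ ((χ ∧ φ) ⊙ (ψ ∧ φ)))) = 1 − 0.21 = 0.79

0.79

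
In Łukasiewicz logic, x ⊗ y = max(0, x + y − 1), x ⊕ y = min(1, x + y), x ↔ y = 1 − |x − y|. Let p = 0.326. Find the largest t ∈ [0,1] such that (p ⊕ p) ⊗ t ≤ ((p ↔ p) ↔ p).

0.674

p ⊕ p = min(1, 0.326 + 0.326) = min(1, 0.652) = 0.652
So the left factor is p ⊕ p = 0.652.
p ↔ p = 1 − |0.326 − 0.326| = 1 − 0.000 = 1.000
(p ↔ p) ↔ p = 1 − |1.000 − 0.326| = 1 − 0.674 = 0.326
So the right-hand bound is (p ↔ p) ↔ p = 0.326.
The residuum of the Łukasiewicz t-norm gives the supremum: min(1, 1 − 0.652 + 0.326).
1 − 0.652 + 0.326 = 0.674, so t = min(1, 0.674) = 0.674.
Check: 0.652 ⊗ 0.674 = max(0, 0.326) = 0.326 ≤ 0.326.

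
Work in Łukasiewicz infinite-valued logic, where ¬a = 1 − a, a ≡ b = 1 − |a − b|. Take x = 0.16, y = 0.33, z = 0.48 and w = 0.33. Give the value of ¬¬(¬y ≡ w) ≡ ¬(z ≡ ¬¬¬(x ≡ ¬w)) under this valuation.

¬y = 1 − 0.33 = 0.67
¬y ≡ w = 1 − |0.67 − 0.33| = 1 − 0.34 = 0.66
¬(¬y ≡ w) = 1 − 0.66 = 0.34
¬¬(¬y ≡ w) = 1 − 0.34 = 0.66
¬w = 1 − 0.33 = 0.67
x ≡ ¬w = 1 − |0.16 − 0.67| = 1 − 0.51 = 0.49
¬(x ≡ ¬w) = 1 − 0.49 = 0.51
¬¬(x ≡ ¬w) = 1 − 0.51 = 0.49
¬¬¬(x ≡ ¬w) = 1 − 0.49 = 0.51
z ≡ ¬¬¬(x ≡ ¬w) = 1 − |0.48 − 0.51| = 1 − 0.03 = 0.97
¬(z ≡ ¬¬¬(x ≡ ¬w)) = 1 − 0.97 = 0.03
¬¬(¬y ≡ w) ≡ ¬(z ≡ ¬¬¬(x ≡ ¬w)) = 1 − |0.66 − 0.03| = 1 − 0.63 = 0.37

0.37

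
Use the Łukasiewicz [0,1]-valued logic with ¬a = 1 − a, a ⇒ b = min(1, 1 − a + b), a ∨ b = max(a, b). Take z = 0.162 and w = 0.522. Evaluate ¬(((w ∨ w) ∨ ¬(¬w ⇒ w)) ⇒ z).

w ∨ w = max(0.522, 0.522) = 0.522
¬w = 1 − 0.522 = 0.478
¬w ⇒ w = min(1, 1 − 0.478 + 0.522) = min(1, 1.044) = 1.000
¬(¬w ⇒ w) = 1 − 1.000 = 0.000
(w ∨ w) ∨ ¬(¬w ⇒ w) = max(0.522, 0.000) = 0.522
((w ∨ w) ∨ ¬(¬w ⇒ w)) ⇒ z = min(1, 1 − 0.522 + 0.162) = min(1, 0.640) = 0.640
¬(((w ∨ w) ∨ ¬(¬w ⇒ w)) ⇒ z) = 1 − 0.640 = 0.360

0.360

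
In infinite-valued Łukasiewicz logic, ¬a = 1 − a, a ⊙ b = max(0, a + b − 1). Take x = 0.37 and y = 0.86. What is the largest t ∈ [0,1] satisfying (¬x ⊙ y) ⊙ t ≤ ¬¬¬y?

¬x = 1 − 0.37 = 0.63
¬x ⊙ y = max(0, 0.63 + 0.86 − 1) = max(0, 0.49) = 0.49
So the left factor is ¬x ⊙ y = 0.49.
¬y = 1 − 0.86 = 0.14
¬¬y = 1 − 0.14 = 0.86
¬¬¬y = 1 − 0.86 = 0.14
So the right-hand bound is ¬¬¬y = 0.14.
The residuum of the Łukasiewicz t-norm gives the supremum: min(1, 1 − 0.49 + 0.14).
1 − 0.49 + 0.14 = 0.65, so t = min(1, 0.65) = 0.65.
Check: 0.49 ⊙ 0.65 = max(0, 0.14) = 0.14 ≤ 0.14.

0.65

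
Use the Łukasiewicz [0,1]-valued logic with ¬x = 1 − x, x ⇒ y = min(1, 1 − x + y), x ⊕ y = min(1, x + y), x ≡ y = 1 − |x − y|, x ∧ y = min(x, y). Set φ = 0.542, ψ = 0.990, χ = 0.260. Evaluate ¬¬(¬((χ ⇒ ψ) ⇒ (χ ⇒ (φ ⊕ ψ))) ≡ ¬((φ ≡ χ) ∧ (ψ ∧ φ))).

0.542

χ ⇒ ψ = min(1, 1 − 0.260 + 0.990) = min(1, 1.730) = 1.000
φ ⊕ ψ = min(1, 0.542 + 0.990) = min(1, 1.532) = 1.000
χ ⇒ (φ ⊕ ψ) = min(1, 1 − 0.260 + 1.000) = min(1, 1.740) = 1.000
(χ ⇒ ψ) ⇒ (χ ⇒ (φ ⊕ ψ)) = min(1, 1 − 1.000 + 1.000) = min(1, 1.000) = 1.000
¬((χ ⇒ ψ) ⇒ (χ ⇒ (φ ⊕ ψ))) = 1 − 1.000 = 0.000
φ ≡ χ = 1 − |0.542 − 0.260| = 1 − 0.282 = 0.718
ψ ∧ φ = min(0.990, 0.542) = 0.542
(φ ≡ χ) ∧ (ψ ∧ φ) = min(0.718, 0.542) = 0.542
¬((φ ≡ χ) ∧ (ψ ∧ φ)) = 1 − 0.542 = 0.458
¬((χ ⇒ ψ) ⇒ (χ ⇒ (φ ⊕ ψ))) ≡ ¬((φ ≡ χ) ∧ (ψ ∧ φ)) = 1 − |0.000 − 0.458| = 1 − 0.458 = 0.542
¬(¬((χ ⇒ ψ) ⇒ (χ ⇒ (φ ⊕ ψ))) ≡ ¬((φ ≡ χ) ∧ (ψ ∧ φ))) = 1 − 0.542 = 0.458
¬¬(¬((χ ⇒ ψ) ⇒ (χ ⇒ (φ ⊕ ψ))) ≡ ¬((φ ≡ χ) ∧ (ψ ∧ φ))) = 1 − 0.458 = 0.542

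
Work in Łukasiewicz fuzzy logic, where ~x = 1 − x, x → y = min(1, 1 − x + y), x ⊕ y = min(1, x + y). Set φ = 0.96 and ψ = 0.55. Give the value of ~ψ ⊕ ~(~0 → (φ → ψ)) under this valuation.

0.86

~ψ = 1 − 0.55 = 0.45
~0 = 1 − 0.00 = 1.00
φ → ψ = min(1, 1 − 0.96 + 0.55) = min(1, 0.59) = 0.59
~0 → (φ → ψ) = min(1, 1 − 1.00 + 0.59) = min(1, 0.59) = 0.59
~(~0 → (φ → ψ)) = 1 − 0.59 = 0.41
~ψ ⊕ ~(~0 → (φ → ψ)) = min(1, 0.45 + 0.41) = min(1, 0.86) = 0.86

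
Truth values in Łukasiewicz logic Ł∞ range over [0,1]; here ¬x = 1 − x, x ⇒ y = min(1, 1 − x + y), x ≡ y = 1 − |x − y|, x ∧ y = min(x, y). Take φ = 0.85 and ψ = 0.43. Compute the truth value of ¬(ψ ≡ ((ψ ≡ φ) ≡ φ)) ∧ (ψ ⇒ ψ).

0.30

ψ ≡ φ = 1 − |0.43 − 0.85| = 1 − 0.42 = 0.58
(ψ ≡ φ) ≡ φ = 1 − |0.58 − 0.85| = 1 − 0.27 = 0.73
ψ ≡ ((ψ ≡ φ) ≡ φ) = 1 − |0.43 − 0.73| = 1 − 0.30 = 0.70
¬(ψ ≡ ((ψ ≡ φ) ≡ φ)) = 1 − 0.70 = 0.30
ψ ⇒ ψ = min(1, 1 − 0.43 + 0.43) = min(1, 1.00) = 1.00
¬(ψ ≡ ((ψ ≡ φ) ≡ φ)) ∧ (ψ ⇒ ψ) = min(0.30, 1.00) = 0.30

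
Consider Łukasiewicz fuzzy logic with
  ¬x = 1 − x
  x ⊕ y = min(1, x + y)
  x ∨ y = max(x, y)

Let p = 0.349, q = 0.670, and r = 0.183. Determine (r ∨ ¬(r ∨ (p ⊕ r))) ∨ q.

p ⊕ r = min(1, 0.349 + 0.183) = min(1, 0.532) = 0.532
r ∨ (p ⊕ r) = max(0.183, 0.532) = 0.532
¬(r ∨ (p ⊕ r)) = 1 − 0.532 = 0.468
r ∨ ¬(r ∨ (p ⊕ r)) = max(0.183, 0.468) = 0.468
(r ∨ ¬(r ∨ (p ⊕ r))) ∨ q = max(0.468, 0.670) = 0.670

0.670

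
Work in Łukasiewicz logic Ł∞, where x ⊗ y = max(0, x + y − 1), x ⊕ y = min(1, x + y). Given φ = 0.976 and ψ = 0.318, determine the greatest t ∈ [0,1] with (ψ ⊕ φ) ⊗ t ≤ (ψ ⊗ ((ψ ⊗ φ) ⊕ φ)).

ψ ⊕ φ = min(1, 0.318 + 0.976) = min(1, 1.294) = 1.000
So the left factor is ψ ⊕ φ = 1.000.
ψ ⊗ φ = max(0, 0.318 + 0.976 − 1) = max(0, 0.294) = 0.294
(ψ ⊗ φ) ⊕ φ = min(1, 0.294 + 0.976) = min(1, 1.270) = 1.000
ψ ⊗ ((ψ ⊗ φ) ⊕ φ) = max(0, 0.318 + 1.000 − 1) = max(0, 0.318) = 0.318
So the right-hand bound is ψ ⊗ ((ψ ⊗ φ) ⊕ φ) = 0.318.
The residuum of the Łukasiewicz t-norm gives the supremum: min(1, 1 − 1.000 + 0.318).
1 − 1.000 + 0.318 = 0.318, so t = min(1, 0.318) = 0.318.
Check: 1.000 ⊗ 0.318 = max(0, 0.318) = 0.318 ≤ 0.318.

0.318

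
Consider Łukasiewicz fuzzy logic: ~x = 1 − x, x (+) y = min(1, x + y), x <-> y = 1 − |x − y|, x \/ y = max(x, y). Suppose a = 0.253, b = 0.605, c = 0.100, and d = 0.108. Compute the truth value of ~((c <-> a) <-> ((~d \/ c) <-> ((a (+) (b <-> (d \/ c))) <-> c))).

c <-> a = 1 − |0.100 − 0.253| = 1 − 0.153 = 0.847
~d = 1 − 0.108 = 0.892
~d \/ c = max(0.892, 0.100) = 0.892
d \/ c = max(0.108, 0.100) = 0.108
b <-> (d \/ c) = 1 − |0.605 − 0.108| = 1 − 0.497 = 0.503
a (+) (b <-> (d \/ c)) = min(1, 0.253 + 0.503) = min(1, 0.756) = 0.756
(a (+) (b <-> (d \/ c))) <-> c = 1 − |0.756 − 0.100| = 1 − 0.656 = 0.344
(~d \/ c) <-> ((a (+) (b <-> (d \/ c))) <-> c) = 1 − |0.892 − 0.344| = 1 − 0.548 = 0.452
(c <-> a) <-> ((~d \/ c) <-> ((a (+) (b <-> (d \/ c))) <-> c)) = 1 − |0.847 − 0.452| = 1 − 0.395 = 0.605
~((c <-> a) <-> ((~d \/ c) <-> ((a (+) (b <-> (d \/ c))) <-> c))) = 1 − 0.605 = 0.395

0.395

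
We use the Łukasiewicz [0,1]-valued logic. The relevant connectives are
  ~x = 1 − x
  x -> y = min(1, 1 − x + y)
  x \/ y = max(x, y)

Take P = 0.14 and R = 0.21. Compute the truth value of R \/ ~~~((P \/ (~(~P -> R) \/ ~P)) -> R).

0.65

~P = 1 − 0.14 = 0.86
~P -> R = min(1, 1 − 0.86 + 0.21) = min(1, 0.35) = 0.35
~(~P -> R) = 1 − 0.35 = 0.65
~(~P -> R) \/ ~P = max(0.65, 0.86) = 0.86
P \/ (~(~P -> R) \/ ~P) = max(0.14, 0.86) = 0.86
(P \/ (~(~P -> R) \/ ~P)) -> R = min(1, 1 − 0.86 + 0.21) = min(1, 0.35) = 0.35
~((P \/ (~(~P -> R) \/ ~P)) -> R) = 1 − 0.35 = 0.65
~~((P \/ (~(~P -> R) \/ ~P)) -> R) = 1 − 0.65 = 0.35
~~~((P \/ (~(~P -> R) \/ ~P)) -> R) = 1 − 0.35 = 0.65
R \/ ~~~((P \/ (~(~P -> R) \/ ~P)) -> R) = max(0.21, 0.65) = 0.65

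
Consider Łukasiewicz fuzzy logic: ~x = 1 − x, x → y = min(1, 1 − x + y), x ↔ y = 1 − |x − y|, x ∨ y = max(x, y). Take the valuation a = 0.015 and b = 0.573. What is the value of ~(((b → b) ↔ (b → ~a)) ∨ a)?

0.000

b → b = min(1, 1 − 0.573 + 0.573) = min(1, 1.000) = 1.000
~a = 1 − 0.015 = 0.985
b → ~a = min(1, 1 − 0.573 + 0.985) = min(1, 1.412) = 1.000
(b → b) ↔ (b → ~a) = 1 − |1.000 − 1.000| = 1 − 0.000 = 1.000
((b → b) ↔ (b → ~a)) ∨ a = max(1.000, 0.015) = 1.000
~(((b → b) ↔ (b → ~a)) ∨ a) = 1 − 1.000 = 0.000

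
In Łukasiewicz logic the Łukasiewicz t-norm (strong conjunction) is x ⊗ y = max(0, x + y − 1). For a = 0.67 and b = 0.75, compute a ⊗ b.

0.42

a ⊗ b = max(0, 0.67 + 0.75 − 1) = max(0, 0.42) = 0.42
For comparison, the Gödel (minimum) t-norm min(x, y) would give 0.67.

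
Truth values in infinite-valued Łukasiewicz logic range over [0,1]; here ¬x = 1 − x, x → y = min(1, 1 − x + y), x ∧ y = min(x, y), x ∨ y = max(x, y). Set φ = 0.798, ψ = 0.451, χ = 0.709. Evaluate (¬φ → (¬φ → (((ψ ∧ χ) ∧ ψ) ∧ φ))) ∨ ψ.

¬φ = 1 − 0.798 = 0.202
ψ ∧ χ = min(0.451, 0.709) = 0.451
(ψ ∧ χ) ∧ ψ = min(0.451, 0.451) = 0.451
((ψ ∧ χ) ∧ ψ) ∧ φ = min(0.451, 0.798) = 0.451
¬φ → (((ψ ∧ χ) ∧ ψ) ∧ φ) = min(1, 1 − 0.202 + 0.451) = min(1, 1.249) = 1.000
¬φ → (¬φ → (((ψ ∧ χ) ∧ ψ) ∧ φ)) = min(1, 1 − 0.202 + 1.000) = min(1, 1.798) = 1.000
(¬φ → (¬φ → (((ψ ∧ χ) ∧ ψ) ∧ φ))) ∨ ψ = max(1.000, 0.451) = 1.000

1.000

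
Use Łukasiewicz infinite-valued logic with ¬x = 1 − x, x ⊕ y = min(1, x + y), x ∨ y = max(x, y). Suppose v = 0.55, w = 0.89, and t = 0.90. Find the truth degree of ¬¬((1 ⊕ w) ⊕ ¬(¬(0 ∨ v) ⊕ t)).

1.00

1 ⊕ w = min(1, 1.00 + 0.89) = min(1, 1.89) = 1.00
0 ∨ v = max(0.00, 0.55) = 0.55
¬(0 ∨ v) = 1 − 0.55 = 0.45
¬(0 ∨ v) ⊕ t = min(1, 0.45 + 0.90) = min(1, 1.35) = 1.00
¬(¬(0 ∨ v) ⊕ t) = 1 − 1.00 = 0.00
(1 ⊕ w) ⊕ ¬(¬(0 ∨ v) ⊕ t) = min(1, 1.00 + 0.00) = min(1, 1.00) = 1.00
¬((1 ⊕ w) ⊕ ¬(¬(0 ∨ v) ⊕ t)) = 1 − 1.00 = 0.00
¬¬((1 ⊕ w) ⊕ ¬(¬(0 ∨ v) ⊕ t)) = 1 − 0.00 = 1.00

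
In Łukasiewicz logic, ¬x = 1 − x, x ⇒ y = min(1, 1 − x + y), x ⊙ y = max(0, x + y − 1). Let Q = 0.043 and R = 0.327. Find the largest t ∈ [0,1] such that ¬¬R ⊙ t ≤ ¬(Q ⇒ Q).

¬R = 1 − 0.327 = 0.673
¬¬R = 1 − 0.673 = 0.327
So the left factor is ¬¬R = 0.327.
Q ⇒ Q = min(1, 1 − 0.043 + 0.043) = min(1, 1.000) = 1.000
¬(Q ⇒ Q) = 1 − 1.000 = 0.000
So the right-hand bound is ¬(Q ⇒ Q) = 0.000.
The residuum of the Łukasiewicz t-norm gives the supremum: min(1, 1 − 0.327 + 0.000).
1 − 0.327 + 0.000 = 0.673, so t = min(1, 0.673) = 0.673.
Check: 0.327 ⊙ 0.673 = max(0, 0.000) = 0.000 ≤ 0.000.

0.673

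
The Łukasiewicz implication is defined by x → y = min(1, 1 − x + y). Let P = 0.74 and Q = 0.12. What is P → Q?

0.38

P → Q = min(1, 1 − 0.74 + 0.12) = min(1, 0.38) = 0.38
For comparison, the Gödel implication (1 if x ≤ y else y) would give 0.12.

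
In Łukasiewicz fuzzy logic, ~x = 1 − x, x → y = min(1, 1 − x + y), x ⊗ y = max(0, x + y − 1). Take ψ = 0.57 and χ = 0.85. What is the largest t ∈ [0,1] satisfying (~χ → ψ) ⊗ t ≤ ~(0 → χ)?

~χ = 1 − 0.85 = 0.15
~χ → ψ = min(1, 1 − 0.15 + 0.57) = min(1, 1.42) = 1.00
So the left factor is ~χ → ψ = 1.00.
0 → χ = min(1, 1 − 0.00 + 0.85) = min(1, 1.85) = 1.00
~(0 → χ) = 1 − 1.00 = 0.00
So the right-hand bound is ~(0 → χ) = 0.00.
The residuum of the Łukasiewicz t-norm gives the supremum: min(1, 1 − 1.00 + 0.00).
1 − 1.00 + 0.00 = 0.00, so t = min(1, 0.00) = 0.00.
Check: 1.00 ⊗ 0.00 = max(0, 0.00) = 0.00 ≤ 0.00.

0.00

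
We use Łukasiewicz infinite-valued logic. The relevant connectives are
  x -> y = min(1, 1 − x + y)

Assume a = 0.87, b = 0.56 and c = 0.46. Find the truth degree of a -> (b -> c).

b -> c = min(1, 1 − 0.56 + 0.46) = min(1, 0.90) = 0.90
a -> (b -> c) = min(1, 1 − 0.87 + 0.90) = min(1, 1.03) = 1.00

1.00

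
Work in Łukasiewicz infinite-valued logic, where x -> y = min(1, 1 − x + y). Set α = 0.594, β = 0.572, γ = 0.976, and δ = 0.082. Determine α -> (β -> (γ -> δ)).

0.940

γ -> δ = min(1, 1 − 0.976 + 0.082) = min(1, 0.106) = 0.106
β -> (γ -> δ) = min(1, 1 − 0.572 + 0.106) = min(1, 0.534) = 0.534
α -> (β -> (γ -> δ)) = min(1, 1 − 0.594 + 0.534) = min(1, 0.940) = 0.940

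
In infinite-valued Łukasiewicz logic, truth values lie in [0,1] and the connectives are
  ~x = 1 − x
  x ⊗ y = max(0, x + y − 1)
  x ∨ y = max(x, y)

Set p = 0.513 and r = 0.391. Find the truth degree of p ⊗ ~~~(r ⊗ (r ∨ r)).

0.513

r ∨ r = max(0.391, 0.391) = 0.391
r ⊗ (r ∨ r) = max(0, 0.391 + 0.391 − 1) = max(0, -0.218) = 0.000
~(r ⊗ (r ∨ r)) = 1 − 0.000 = 1.000
~~(r ⊗ (r ∨ r)) = 1 − 1.000 = 0.000
~~~(r ⊗ (r ∨ r)) = 1 − 0.000 = 1.000
p ⊗ ~~~(r ⊗ (r ∨ r)) = max(0, 0.513 + 1.000 − 1) = max(0, 0.513) = 0.513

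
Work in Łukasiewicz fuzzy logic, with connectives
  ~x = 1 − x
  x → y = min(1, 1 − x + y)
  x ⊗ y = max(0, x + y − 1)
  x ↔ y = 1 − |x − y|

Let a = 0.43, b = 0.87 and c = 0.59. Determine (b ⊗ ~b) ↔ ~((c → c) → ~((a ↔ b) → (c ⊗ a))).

~b = 1 − 0.87 = 0.13
b ⊗ ~b = max(0, 0.87 + 0.13 − 1) = max(0, 0.00) = 0.00
c → c = min(1, 1 − 0.59 + 0.59) = min(1, 1.00) = 1.00
a ↔ b = 1 − |0.43 − 0.87| = 1 − 0.44 = 0.56
c ⊗ a = max(0, 0.59 + 0.43 − 1) = max(0, 0.02) = 0.02
(a ↔ b) → (c ⊗ a) = min(1, 1 − 0.56 + 0.02) = min(1, 0.46) = 0.46
~((a ↔ b) → (c ⊗ a)) = 1 − 0.46 = 0.54
(c → c) → ~((a ↔ b) → (c ⊗ a)) = min(1, 1 − 1.00 + 0.54) = min(1, 0.54) = 0.54
~((c → c) → ~((a ↔ b) → (c ⊗ a))) = 1 − 0.54 = 0.46
(b ⊗ ~b) ↔ ~((c → c) → ~((a ↔ b) → (c ⊗ a))) = 1 − |0.00 − 0.46| = 1 − 0.46 = 0.54

0.54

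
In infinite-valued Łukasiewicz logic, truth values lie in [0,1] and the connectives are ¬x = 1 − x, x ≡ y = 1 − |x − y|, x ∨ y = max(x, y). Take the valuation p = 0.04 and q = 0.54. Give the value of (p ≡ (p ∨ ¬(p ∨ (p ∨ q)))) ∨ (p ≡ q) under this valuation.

p ∨ q = max(0.04, 0.54) = 0.54
p ∨ (p ∨ q) = max(0.04, 0.54) = 0.54
¬(p ∨ (p ∨ q)) = 1 − 0.54 = 0.46
p ∨ ¬(p ∨ (p ∨ q)) = max(0.04, 0.46) = 0.46
p ≡ (p ∨ ¬(p ∨ (p ∨ q))) = 1 − |0.04 − 0.46| = 1 − 0.42 = 0.58
p ≡ q = 1 − |0.04 − 0.54| = 1 − 0.50 = 0.50
(p ≡ (p ∨ ¬(p ∨ (p ∨ q)))) ∨ (p ≡ q) = max(0.58, 0.50) = 0.58

0.58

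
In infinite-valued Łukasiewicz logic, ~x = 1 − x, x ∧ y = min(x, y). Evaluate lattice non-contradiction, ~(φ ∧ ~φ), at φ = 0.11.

0.89

~φ = 1 − 0.11 = 0.89
φ ∧ ~φ = min(0.11, 0.89) = 0.11
~(φ ∧ ~φ) = 1 − 0.11 = 0.89
(The value 0.89 < 1 shows this instance is not satisfied; not a Ł∞-tautology — its value is 1 − min(a, 1−a).)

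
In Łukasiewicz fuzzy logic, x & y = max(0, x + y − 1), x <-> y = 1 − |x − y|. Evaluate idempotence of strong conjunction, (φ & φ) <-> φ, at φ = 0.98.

0.98

φ & φ = max(0, 0.98 + 0.98 − 1) = max(0, 0.96) = 0.96
(φ & φ) <-> φ = 1 − |0.96 − 0.98| = 1 − 0.02 = 0.98
(The value 0.98 < 1 shows this instance is not satisfied; fails in Ł∞ since a ⊗ a = max(0, 2a−1) ≠ a in general.)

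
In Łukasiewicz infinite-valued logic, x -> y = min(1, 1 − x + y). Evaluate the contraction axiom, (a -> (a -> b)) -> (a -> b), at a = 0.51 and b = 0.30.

0.79

a -> b = min(1, 1 − 0.51 + 0.30) = min(1, 0.79) = 0.79
a -> (a -> b) = min(1, 1 − 0.51 + 0.79) = min(1, 1.28) = 1.00
(a -> (a -> b)) -> (a -> b) = min(1, 1 − 1.00 + 0.79) = min(1, 0.79) = 0.79
(The value 0.79 < 1 shows this instance is not satisfied; fails in Ł∞ (the t-norm is not idempotent).)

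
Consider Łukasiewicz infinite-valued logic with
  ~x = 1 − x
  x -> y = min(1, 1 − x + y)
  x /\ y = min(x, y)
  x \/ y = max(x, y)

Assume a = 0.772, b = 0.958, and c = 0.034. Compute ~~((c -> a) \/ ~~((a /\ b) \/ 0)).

1.000

c -> a = min(1, 1 − 0.034 + 0.772) = min(1, 1.738) = 1.000
a /\ b = min(0.772, 0.958) = 0.772
(a /\ b) \/ 0 = max(0.772, 0.000) = 0.772
~((a /\ b) \/ 0) = 1 − 0.772 = 0.228
~~((a /\ b) \/ 0) = 1 − 0.228 = 0.772
(c -> a) \/ ~~((a /\ b) \/ 0) = max(1.000, 0.772) = 1.000
~((c -> a) \/ ~~((a /\ b) \/ 0)) = 1 − 1.000 = 0.000
~~((c -> a) \/ ~~((a /\ b) \/ 0)) = 1 − 0.000 = 1.000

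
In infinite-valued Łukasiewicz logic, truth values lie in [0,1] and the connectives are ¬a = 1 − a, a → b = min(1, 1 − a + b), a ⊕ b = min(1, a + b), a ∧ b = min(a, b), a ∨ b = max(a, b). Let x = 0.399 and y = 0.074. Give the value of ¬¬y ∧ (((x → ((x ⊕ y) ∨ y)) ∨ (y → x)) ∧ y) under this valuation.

0.074

¬y = 1 − 0.074 = 0.926
¬¬y = 1 − 0.926 = 0.074
x ⊕ y = min(1, 0.399 + 0.074) = min(1, 0.473) = 0.473
(x ⊕ y) ∨ y = max(0.473, 0.074) = 0.473
x → ((x ⊕ y) ∨ y) = min(1, 1 − 0.399 + 0.473) = min(1, 1.074) = 1.000
y → x = min(1, 1 − 0.074 + 0.399) = min(1, 1.325) = 1.000
(x → ((x ⊕ y) ∨ y)) ∨ (y → x) = max(1.000, 1.000) = 1.000
((x → ((x ⊕ y) ∨ y)) ∨ (y → x)) ∧ y = min(1.000, 0.074) = 0.074
¬¬y ∧ (((x → ((x ⊕ y) ∨ y)) ∨ (y → x)) ∧ y) = min(0.074, 0.074) = 0.074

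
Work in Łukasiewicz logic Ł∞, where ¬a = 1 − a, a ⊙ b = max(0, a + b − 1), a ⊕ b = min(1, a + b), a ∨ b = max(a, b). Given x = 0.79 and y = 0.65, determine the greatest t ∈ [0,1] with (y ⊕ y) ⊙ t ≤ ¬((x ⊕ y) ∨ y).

0.00

y ⊕ y = min(1, 0.65 + 0.65) = min(1, 1.30) = 1.00
So the left factor is y ⊕ y = 1.00.
x ⊕ y = min(1, 0.79 + 0.65) = min(1, 1.44) = 1.00
(x ⊕ y) ∨ y = max(1.00, 0.65) = 1.00
¬((x ⊕ y) ∨ y) = 1 − 1.00 = 0.00
So the right-hand bound is ¬((x ⊕ y) ∨ y) = 0.00.
The residuum of the Łukasiewicz t-norm gives the supremum: min(1, 1 − 1.00 + 0.00).
1 − 1.00 + 0.00 = 0.00, so t = min(1, 0.00) = 0.00.
Check: 1.00 ⊙ 0.00 = max(0, 0.00) = 0.00 ≤ 0.00.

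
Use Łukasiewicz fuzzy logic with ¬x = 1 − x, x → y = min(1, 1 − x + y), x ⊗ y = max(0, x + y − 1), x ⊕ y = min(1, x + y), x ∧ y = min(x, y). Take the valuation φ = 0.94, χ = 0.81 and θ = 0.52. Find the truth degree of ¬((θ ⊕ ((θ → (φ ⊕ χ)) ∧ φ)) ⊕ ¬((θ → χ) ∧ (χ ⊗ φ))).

φ ⊕ χ = min(1, 0.94 + 0.81) = min(1, 1.75) = 1.00
θ → (φ ⊕ χ) = min(1, 1 − 0.52 + 1.00) = min(1, 1.48) = 1.00
(θ → (φ ⊕ χ)) ∧ φ = min(1.00, 0.94) = 0.94
θ ⊕ ((θ → (φ ⊕ χ)) ∧ φ) = min(1, 0.52 + 0.94) = min(1, 1.46) = 1.00
θ → χ = min(1, 1 − 0.52 + 0.81) = min(1, 1.29) = 1.00
χ ⊗ φ = max(0, 0.81 + 0.94 − 1) = max(0, 0.75) = 0.75
(θ → χ) ∧ (χ ⊗ φ) = min(1.00, 0.75) = 0.75
¬((θ → χ) ∧ (χ ⊗ φ)) = 1 − 0.75 = 0.25
(θ ⊕ ((θ → (φ ⊕ χ)) ∧ φ)) ⊕ ¬((θ → χ) ∧ (χ ⊗ φ)) = min(1, 1.00 + 0.25) = min(1, 1.25) = 1.00
¬((θ ⊕ ((θ → (φ ⊕ χ)) ∧ φ)) ⊕ ¬((θ → χ) ∧ (χ ⊗ φ))) = 1 − 1.00 = 0.00

0.00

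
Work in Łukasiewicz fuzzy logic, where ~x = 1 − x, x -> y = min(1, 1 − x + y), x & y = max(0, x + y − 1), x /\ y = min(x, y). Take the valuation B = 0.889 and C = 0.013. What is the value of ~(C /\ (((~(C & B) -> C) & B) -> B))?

C & B = max(0, 0.013 + 0.889 − 1) = max(0, -0.098) = 0.000
~(C & B) = 1 − 0.000 = 1.000
~(C & B) -> C = min(1, 1 − 1.000 + 0.013) = min(1, 0.013) = 0.013
(~(C & B) -> C) & B = max(0, 0.013 + 0.889 − 1) = max(0, -0.098) = 0.000
((~(C & B) -> C) & B) -> B = min(1, 1 − 0.000 + 0.889) = min(1, 1.889) = 1.000
C /\ (((~(C & B) -> C) & B) -> B) = min(0.013, 1.000) = 0.013
~(C /\ (((~(C & B) -> C) & B) -> B)) = 1 − 0.013 = 0.987

0.987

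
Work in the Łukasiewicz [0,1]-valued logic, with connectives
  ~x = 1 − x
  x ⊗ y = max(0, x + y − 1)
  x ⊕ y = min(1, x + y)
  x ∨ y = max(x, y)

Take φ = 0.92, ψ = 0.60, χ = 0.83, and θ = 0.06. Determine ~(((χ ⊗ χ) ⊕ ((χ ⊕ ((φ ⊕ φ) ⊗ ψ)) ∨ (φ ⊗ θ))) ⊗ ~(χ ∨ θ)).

χ ⊗ χ = max(0, 0.83 + 0.83 − 1) = max(0, 0.66) = 0.66
φ ⊕ φ = min(1, 0.92 + 0.92) = min(1, 1.84) = 1.00
(φ ⊕ φ) ⊗ ψ = max(0, 1.00 + 0.60 − 1) = max(0, 0.60) = 0.60
χ ⊕ ((φ ⊕ φ) ⊗ ψ) = min(1, 0.83 + 0.60) = min(1, 1.43) = 1.00
φ ⊗ θ = max(0, 0.92 + 0.06 − 1) = max(0, -0.02) = 0.00
(χ ⊕ ((φ ⊕ φ) ⊗ ψ)) ∨ (φ ⊗ θ) = max(1.00, 0.00) = 1.00
(χ ⊗ χ) ⊕ ((χ ⊕ ((φ ⊕ φ) ⊗ ψ)) ∨ (φ ⊗ θ)) = min(1, 0.66 + 1.00) = min(1, 1.66) = 1.00
χ ∨ θ = max(0.83, 0.06) = 0.83
~(χ ∨ θ) = 1 − 0.83 = 0.17
((χ ⊗ χ) ⊕ ((χ ⊕ ((φ ⊕ φ) ⊗ ψ)) ∨ (φ ⊗ θ))) ⊗ ~(χ ∨ θ) = max(0, 1.00 + 0.17 − 1) = max(0, 0.17) = 0.17
~(((χ ⊗ χ) ⊕ ((χ ⊕ ((φ ⊕ φ) ⊗ ψ)) ∨ (φ ⊗ θ))) ⊗ ~(χ ∨ θ)) = 1 − 0.17 = 0.83

0.83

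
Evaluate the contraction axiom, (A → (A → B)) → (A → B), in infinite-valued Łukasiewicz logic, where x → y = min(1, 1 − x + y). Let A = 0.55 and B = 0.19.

0.64

A → B = min(1, 1 − 0.55 + 0.19) = min(1, 0.64) = 0.64
A → (A → B) = min(1, 1 − 0.55 + 0.64) = min(1, 1.09) = 1.00
(A → (A → B)) → (A → B) = min(1, 1 − 1.00 + 0.64) = min(1, 0.64) = 0.64
(The value 0.64 < 1 shows this instance is not satisfied; fails in Ł∞ (the t-norm is not idempotent).)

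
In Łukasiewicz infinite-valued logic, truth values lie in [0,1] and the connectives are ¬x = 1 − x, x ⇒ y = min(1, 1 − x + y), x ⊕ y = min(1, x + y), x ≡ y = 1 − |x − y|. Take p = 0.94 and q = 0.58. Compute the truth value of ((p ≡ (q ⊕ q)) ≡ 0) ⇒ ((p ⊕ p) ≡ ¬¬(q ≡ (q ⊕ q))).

1.00

q ⊕ q = min(1, 0.58 + 0.58) = min(1, 1.16) = 1.00
p ≡ (q ⊕ q) = 1 − |0.94 − 1.00| = 1 − 0.06 = 0.94
(p ≡ (q ⊕ q)) ≡ 0 = 1 − |0.94 − 0.00| = 1 − 0.94 = 0.06
p ⊕ p = min(1, 0.94 + 0.94) = min(1, 1.88) = 1.00
q ≡ (q ⊕ q) = 1 − |0.58 − 1.00| = 1 − 0.42 = 0.58
¬(q ≡ (q ⊕ q)) = 1 − 0.58 = 0.42
¬¬(q ≡ (q ⊕ q)) = 1 − 0.42 = 0.58
(p ⊕ p) ≡ ¬¬(q ≡ (q ⊕ q)) = 1 − |1.00 − 0.58| = 1 − 0.42 = 0.58
((p ≡ (q ⊕ q)) ≡ 0) ⇒ ((p ⊕ p) ≡ ¬¬(q ≡ (q ⊕ q))) = min(1, 1 − 0.06 + 0.58) = min(1, 1.52) = 1.00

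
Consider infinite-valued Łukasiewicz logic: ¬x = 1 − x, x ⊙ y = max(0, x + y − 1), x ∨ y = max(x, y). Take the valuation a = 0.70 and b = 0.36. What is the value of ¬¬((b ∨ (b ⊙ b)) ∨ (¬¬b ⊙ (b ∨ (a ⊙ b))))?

0.36

b ⊙ b = max(0, 0.36 + 0.36 − 1) = max(0, -0.28) = 0.00
b ∨ (b ⊙ b) = max(0.36, 0.00) = 0.36
¬b = 1 − 0.36 = 0.64
¬¬b = 1 − 0.64 = 0.36
a ⊙ b = max(0, 0.70 + 0.36 − 1) = max(0, 0.06) = 0.06
b ∨ (a ⊙ b) = max(0.36, 0.06) = 0.36
¬¬b ⊙ (b ∨ (a ⊙ b)) = max(0, 0.36 + 0.36 − 1) = max(0, -0.28) = 0.00
(b ∨ (b ⊙ b)) ∨ (¬¬b ⊙ (b ∨ (a ⊙ b))) = max(0.36, 0.00) = 0.36
¬((b ∨ (b ⊙ b)) ∨ (¬¬b ⊙ (b ∨ (a ⊙ b)))) = 1 − 0.36 = 0.64
¬¬((b ∨ (b ⊙ b)) ∨ (¬¬b ⊙ (b ∨ (a ⊙ b)))) = 1 − 0.64 = 0.36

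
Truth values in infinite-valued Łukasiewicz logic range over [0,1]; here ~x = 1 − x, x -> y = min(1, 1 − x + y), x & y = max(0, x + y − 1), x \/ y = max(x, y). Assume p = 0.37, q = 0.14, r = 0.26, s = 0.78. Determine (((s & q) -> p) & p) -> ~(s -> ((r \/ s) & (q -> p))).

s & q = max(0, 0.78 + 0.14 − 1) = max(0, -0.08) = 0.00
(s & q) -> p = min(1, 1 − 0.00 + 0.37) = min(1, 1.37) = 1.00
((s & q) -> p) & p = max(0, 1.00 + 0.37 − 1) = max(0, 0.37) = 0.37
r \/ s = max(0.26, 0.78) = 0.78
q -> p = min(1, 1 − 0.14 + 0.37) = min(1, 1.23) = 1.00
(r \/ s) & (q -> p) = max(0, 0.78 + 1.00 − 1) = max(0, 0.78) = 0.78
s -> ((r \/ s) & (q -> p)) = min(1, 1 − 0.78 + 0.78) = min(1, 1.00) = 1.00
~(s -> ((r \/ s) & (q -> p))) = 1 − 1.00 = 0.00
(((s & q) -> p) & p) -> ~(s -> ((r \/ s) & (q -> p))) = min(1, 1 − 0.37 + 0.00) = min(1, 0.63) = 0.63

0.63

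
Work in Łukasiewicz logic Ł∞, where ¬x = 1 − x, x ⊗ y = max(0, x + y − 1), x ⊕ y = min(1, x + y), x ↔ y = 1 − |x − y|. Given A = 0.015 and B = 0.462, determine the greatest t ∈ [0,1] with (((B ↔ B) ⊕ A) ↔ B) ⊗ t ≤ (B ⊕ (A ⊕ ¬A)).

1.000

B ↔ B = 1 − |0.462 − 0.462| = 1 − 0.000 = 1.000
(B ↔ B) ⊕ A = min(1, 1.000 + 0.015) = min(1, 1.015) = 1.000
((B ↔ B) ⊕ A) ↔ B = 1 − |1.000 − 0.462| = 1 − 0.538 = 0.462
So the left factor is ((B ↔ B) ⊕ A) ↔ B = 0.462.
¬A = 1 − 0.015 = 0.985
A ⊕ ¬A = min(1, 0.015 + 0.985) = min(1, 1.000) = 1.000
B ⊕ (A ⊕ ¬A) = min(1, 0.462 + 1.000) = min(1, 1.462) = 1.000
So the right-hand bound is B ⊕ (A ⊕ ¬A) = 1.000.
The residuum of the Łukasiewicz t-norm gives the supremum: min(1, 1 − 0.462 + 1.000).
1 − 0.462 + 1.000 = 1.538, so t = min(1, 1.538) = 1.000.
Check: 0.462 ⊗ 1.000 = max(0, 0.462) = 0.462 ≤ 1.000.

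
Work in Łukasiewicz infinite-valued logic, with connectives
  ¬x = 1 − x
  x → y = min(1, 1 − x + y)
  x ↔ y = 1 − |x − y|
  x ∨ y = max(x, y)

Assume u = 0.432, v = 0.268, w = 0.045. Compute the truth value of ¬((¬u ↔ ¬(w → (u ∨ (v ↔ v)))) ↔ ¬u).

¬u = 1 − 0.432 = 0.568
v ↔ v = 1 − |0.268 − 0.268| = 1 − 0.000 = 1.000
u ∨ (v ↔ v) = max(0.432, 1.000) = 1.000
w → (u ∨ (v ↔ v)) = min(1, 1 − 0.045 + 1.000) = min(1, 1.955) = 1.000
¬(w → (u ∨ (v ↔ v))) = 1 − 1.000 = 0.000
¬u ↔ ¬(w → (u ∨ (v ↔ v))) = 1 − |0.568 − 0.000| = 1 − 0.568 = 0.432
(¬u ↔ ¬(w → (u ∨ (v ↔ v)))) ↔ ¬u = 1 − |0.432 − 0.568| = 1 − 0.136 = 0.864
¬((¬u ↔ ¬(w → (u ∨ (v ↔ v)))) ↔ ¬u) = 1 − 0.864 = 0.136

0.136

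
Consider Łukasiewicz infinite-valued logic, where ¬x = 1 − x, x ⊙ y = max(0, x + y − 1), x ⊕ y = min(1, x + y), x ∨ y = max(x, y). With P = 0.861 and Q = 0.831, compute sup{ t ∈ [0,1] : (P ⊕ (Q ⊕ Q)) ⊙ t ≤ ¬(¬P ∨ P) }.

Q ⊕ Q = min(1, 0.831 + 0.831) = min(1, 1.662) = 1.000
P ⊕ (Q ⊕ Q) = min(1, 0.861 + 1.000) = min(1, 1.861) = 1.000
So the left factor is P ⊕ (Q ⊕ Q) = 1.000.
¬P = 1 − 0.861 = 0.139
¬P ∨ P = max(0.139, 0.861) = 0.861
¬(¬P ∨ P) = 1 − 0.861 = 0.139
So the right-hand bound is ¬(¬P ∨ P) = 0.139.
The residuum of the Łukasiewicz t-norm gives the supremum: min(1, 1 − 1.000 + 0.139).
1 − 1.000 + 0.139 = 0.139, so t = min(1, 0.139) = 0.139.
Check: 1.000 ⊙ 0.139 = max(0, 0.139) = 0.139 ≤ 0.139.

0.139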